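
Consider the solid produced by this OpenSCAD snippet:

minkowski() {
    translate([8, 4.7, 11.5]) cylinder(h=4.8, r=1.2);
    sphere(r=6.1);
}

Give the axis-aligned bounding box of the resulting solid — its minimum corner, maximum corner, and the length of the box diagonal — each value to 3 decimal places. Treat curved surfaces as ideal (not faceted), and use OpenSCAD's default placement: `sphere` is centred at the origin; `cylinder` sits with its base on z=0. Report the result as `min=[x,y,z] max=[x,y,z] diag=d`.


min=[0.700,-2.600,5.400] max=[15.300,12.000,22.400] diag=26.745

A = translate([8, 4.7, 11.5]) cylinder(h=4.8, r=1.2) → bbox [6.8,3.5,11.5] .. [9.2,5.9,16.3]
B = sphere(r=6.1) → bbox [-6.1,-6.1,-6.1] .. [6.1,6.1,6.1]
lo = A.lo+B.lo = [6.8-6.1, 3.5-6.1, 11.5-6.1] = [0.700,-2.600,5.400]
hi = A.hi+B.hi = [9.2+6.1, 5.9+6.1, 16.3+6.1] = [15.300,12.000,22.400]
diag = √(14.6²+14.6²+17²) = √715.32 = 26.745


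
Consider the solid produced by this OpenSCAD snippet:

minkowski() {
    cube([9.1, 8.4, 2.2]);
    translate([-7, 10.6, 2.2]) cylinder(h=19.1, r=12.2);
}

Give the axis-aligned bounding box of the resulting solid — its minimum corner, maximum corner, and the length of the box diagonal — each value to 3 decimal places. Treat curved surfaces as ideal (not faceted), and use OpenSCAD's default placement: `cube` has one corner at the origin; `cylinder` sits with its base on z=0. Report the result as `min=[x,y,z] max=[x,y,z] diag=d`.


A = translate([-7, 10.6, 2.2]) cylinder(h=19.1, r=12.2) → bbox [-19.2,-1.6,2.2] .. [5.2,22.8,21.3]
B = cube([9.1, 8.4, 2.2]) → bbox [0,0,0] .. [9.1,8.4,2.2]
lo = A.lo+B.lo = [-19.2+0, -1.6+0, 2.2+0] = [-19.200,-1.600,2.200]
hi = A.hi+B.hi = [5.2+9.1, 22.8+8.4, 21.3+2.2] = [14.300,31.200,23.500]
diag = √(33.5²+32.8²+21.3²) = √2651.78 = 51.495

min=[-19.200,-1.600,2.200] max=[14.300,31.200,23.500] diag=51.495


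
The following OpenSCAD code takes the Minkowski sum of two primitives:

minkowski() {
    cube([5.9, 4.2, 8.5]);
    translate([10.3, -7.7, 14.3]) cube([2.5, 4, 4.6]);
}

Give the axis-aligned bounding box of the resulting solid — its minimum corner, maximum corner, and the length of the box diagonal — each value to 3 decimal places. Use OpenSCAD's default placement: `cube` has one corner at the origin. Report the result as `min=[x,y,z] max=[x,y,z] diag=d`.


min=[10.300,-7.700,14.300] max=[18.700,0.500,27.400] diag=17.590

A = translate([10.3, -7.7, 14.3]) cube([2.5, 4, 4.6]) → bbox [10.3,-7.7,14.3] .. [12.8,-3.7,18.9]
B = cube([5.9, 4.2, 8.5]) → bbox [0,0,0] .. [5.9,4.2,8.5]
lo = A.lo+B.lo = [10.3+0, -7.7+0, 14.3+0] = [10.300,-7.700,14.300]
hi = A.hi+B.hi = [12.8+5.9, -3.7+4.2, 18.9+8.5] = [18.700,0.500,27.400]
diag = √(8.4²+8.2²+13.1²) = √309.41 = 17.590


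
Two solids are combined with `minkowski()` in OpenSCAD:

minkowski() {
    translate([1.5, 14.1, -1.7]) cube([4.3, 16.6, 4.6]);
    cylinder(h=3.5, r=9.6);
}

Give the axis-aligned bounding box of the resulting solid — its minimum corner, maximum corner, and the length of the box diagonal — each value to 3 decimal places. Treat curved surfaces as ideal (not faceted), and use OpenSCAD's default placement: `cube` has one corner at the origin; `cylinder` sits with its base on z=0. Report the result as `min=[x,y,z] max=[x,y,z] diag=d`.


A = translate([1.5, 14.1, -1.7]) cube([4.3, 16.6, 4.6]) → bbox [1.5,14.1,-1.7] .. [5.8,30.7,2.9]
B = cylinder(h=3.5, r=9.6) → bbox [-9.6,-9.6,0] .. [9.6,9.6,3.5]
lo = A.lo+B.lo = [1.5-9.6, 14.1-9.6, -1.7+0] = [-8.100,4.500,-1.700]
hi = A.hi+B.hi = [5.8+9.6, 30.7+9.6, 2.9+3.5] = [15.400,40.300,6.400]
diag = √(23.5²+35.8²+8.1²) = √1899.5 = 43.583

min=[-8.100,4.500,-1.700] max=[15.400,40.300,6.400] diag=43.583


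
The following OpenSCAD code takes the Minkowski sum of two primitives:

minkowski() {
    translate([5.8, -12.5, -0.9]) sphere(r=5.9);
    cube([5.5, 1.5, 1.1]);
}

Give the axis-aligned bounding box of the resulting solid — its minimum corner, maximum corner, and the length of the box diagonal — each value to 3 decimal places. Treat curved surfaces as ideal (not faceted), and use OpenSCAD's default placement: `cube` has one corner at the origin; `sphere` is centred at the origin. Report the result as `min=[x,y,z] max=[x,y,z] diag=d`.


min=[-0.100,-18.400,-6.800] max=[17.200,-5.100,6.100] diag=25.349

A = translate([5.8, -12.5, -0.9]) sphere(r=5.9) → bbox [-0.1,-18.4,-6.8] .. [11.7,-6.6,5]
B = cube([5.5, 1.5, 1.1]) → bbox [0,0,0] .. [5.5,1.5,1.1]
lo = A.lo+B.lo = [-0.1+0, -18.4+0, -6.8+0] = [-0.100,-18.400,-6.800]
hi = A.hi+B.hi = [11.7+5.5, -6.6+1.5, 5+1.1] = [17.200,-5.100,6.100]
diag = √(17.3²+13.3²+12.9²) = √642.59 = 25.349


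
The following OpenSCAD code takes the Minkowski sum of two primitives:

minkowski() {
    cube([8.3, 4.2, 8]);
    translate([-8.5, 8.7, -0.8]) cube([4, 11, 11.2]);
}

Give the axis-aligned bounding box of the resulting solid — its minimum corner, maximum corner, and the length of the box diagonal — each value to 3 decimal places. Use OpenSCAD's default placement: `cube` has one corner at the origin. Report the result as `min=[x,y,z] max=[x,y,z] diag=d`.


min=[-8.500,8.700,-0.800] max=[3.800,23.900,18.400] diag=27.404

A = translate([-8.5, 8.7, -0.8]) cube([4, 11, 11.2]) → bbox [-8.5,8.7,-0.8] .. [-4.5,19.7,10.4]
B = cube([8.3, 4.2, 8]) → bbox [0,0,0] .. [8.3,4.2,8]
lo = A.lo+B.lo = [-8.5+0, 8.7+0, -0.8+0] = [-8.500,8.700,-0.800]
hi = A.hi+B.hi = [-4.5+8.3, 19.7+4.2, 10.4+8] = [3.800,23.900,18.400]
diag = √(12.3²+15.2²+19.2²) = √750.97 = 27.404


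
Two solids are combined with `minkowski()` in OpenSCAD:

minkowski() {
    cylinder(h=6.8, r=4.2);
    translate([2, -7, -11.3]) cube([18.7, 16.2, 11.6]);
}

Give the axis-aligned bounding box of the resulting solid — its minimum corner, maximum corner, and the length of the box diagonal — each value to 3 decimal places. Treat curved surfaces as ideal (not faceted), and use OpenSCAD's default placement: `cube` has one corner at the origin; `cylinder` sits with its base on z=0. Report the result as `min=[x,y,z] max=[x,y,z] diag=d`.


min=[-2.200,-11.200,-11.300] max=[24.900,13.400,7.100] diag=40.965

A = translate([2, -7, -11.3]) cube([18.7, 16.2, 11.6]) → bbox [2,-7,-11.3] .. [20.7,9.2,0.3]
B = cylinder(h=6.8, r=4.2) → bbox [-4.2,-4.2,0] .. [4.2,4.2,6.8]
lo = A.lo+B.lo = [2-4.2, -7-4.2, -11.3+0] = [-2.200,-11.200,-11.300]
hi = A.hi+B.hi = [20.7+4.2, 9.2+4.2, 0.3+6.8] = [24.900,13.400,7.100]
diag = √(27.1²+24.6²+18.4²) = √1678.13 = 40.965


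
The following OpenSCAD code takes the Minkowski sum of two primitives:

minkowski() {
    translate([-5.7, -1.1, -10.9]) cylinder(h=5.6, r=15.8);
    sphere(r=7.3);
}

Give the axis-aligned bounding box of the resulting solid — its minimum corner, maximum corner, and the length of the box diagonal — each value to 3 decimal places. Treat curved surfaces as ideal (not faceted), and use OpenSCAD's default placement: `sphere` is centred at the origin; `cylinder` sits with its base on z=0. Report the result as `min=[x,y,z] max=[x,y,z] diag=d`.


A = translate([-5.7, -1.1, -10.9]) cylinder(h=5.6, r=15.8) → bbox [-21.5,-16.9,-10.9] .. [10.1,14.7,-5.3]
B = sphere(r=7.3) → bbox [-7.3,-7.3,-7.3] .. [7.3,7.3,7.3]
lo = A.lo+B.lo = [-21.5-7.3, -16.9-7.3, -10.9-7.3] = [-28.800,-24.200,-18.200]
hi = A.hi+B.hi = [10.1+7.3, 14.7+7.3, -5.3+7.3] = [17.400,22.000,2.000]
diag = √(46.2²+46.2²+20.2²) = √4676.92 = 68.388

min=[-28.800,-24.200,-18.200] max=[17.400,22.000,2.000] diag=68.388


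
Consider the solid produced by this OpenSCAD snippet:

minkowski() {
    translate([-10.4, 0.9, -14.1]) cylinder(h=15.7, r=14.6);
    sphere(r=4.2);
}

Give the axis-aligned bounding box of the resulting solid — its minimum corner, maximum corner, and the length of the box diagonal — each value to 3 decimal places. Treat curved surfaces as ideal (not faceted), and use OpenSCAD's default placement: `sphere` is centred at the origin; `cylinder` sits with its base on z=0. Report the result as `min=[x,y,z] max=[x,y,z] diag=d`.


A = translate([-10.4, 0.9, -14.1]) cylinder(h=15.7, r=14.6) → bbox [-25,-13.7,-14.1] .. [4.2,15.5,1.6]
B = sphere(r=4.2) → bbox [-4.2,-4.2,-4.2] .. [4.2,4.2,4.2]
lo = A.lo+B.lo = [-25-4.2, -13.7-4.2, -14.1-4.2] = [-29.200,-17.900,-18.300]
hi = A.hi+B.hi = [4.2+4.2, 15.5+4.2, 1.6+4.2] = [8.400,19.700,5.800]
diag = √(37.6²+37.6²+24.1²) = √3408.33 = 58.381

min=[-29.200,-17.900,-18.300] max=[8.400,19.700,5.800] diag=58.381


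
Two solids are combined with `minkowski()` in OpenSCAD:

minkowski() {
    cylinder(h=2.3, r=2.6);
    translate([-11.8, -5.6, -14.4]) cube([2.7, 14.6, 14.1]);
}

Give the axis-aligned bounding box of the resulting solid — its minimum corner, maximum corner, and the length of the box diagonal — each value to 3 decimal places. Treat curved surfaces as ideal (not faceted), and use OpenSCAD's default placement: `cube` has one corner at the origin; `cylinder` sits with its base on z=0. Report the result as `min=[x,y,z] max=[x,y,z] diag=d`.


A = translate([-11.8, -5.6, -14.4]) cube([2.7, 14.6, 14.1]) → bbox [-11.8,-5.6,-14.4] .. [-9.1,9,-0.3]
B = cylinder(h=2.3, r=2.6) → bbox [-2.6,-2.6,0] .. [2.6,2.6,2.3]
lo = A.lo+B.lo = [-11.8-2.6, -5.6-2.6, -14.4+0] = [-14.400,-8.200,-14.400]
hi = A.hi+B.hi = [-9.1+2.6, 9+2.6, -0.3+2.3] = [-6.500,11.600,2.000]
diag = √(7.9²+19.8²+16.4²) = √723.41 = 26.896

min=[-14.400,-8.200,-14.400] max=[-6.500,11.600,2.000] diag=26.896


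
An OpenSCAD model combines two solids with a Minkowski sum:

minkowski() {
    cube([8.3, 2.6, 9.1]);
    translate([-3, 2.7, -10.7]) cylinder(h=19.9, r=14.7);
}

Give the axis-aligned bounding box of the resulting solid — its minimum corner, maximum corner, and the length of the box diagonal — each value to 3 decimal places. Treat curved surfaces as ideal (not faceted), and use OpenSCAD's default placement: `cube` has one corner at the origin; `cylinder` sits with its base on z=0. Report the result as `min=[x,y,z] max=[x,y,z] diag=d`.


min=[-17.700,-12.000,-10.700] max=[20.000,20.000,18.300] diag=57.326

A = translate([-3, 2.7, -10.7]) cylinder(h=19.9, r=14.7) → bbox [-17.7,-12,-10.7] .. [11.7,17.4,9.2]
B = cube([8.3, 2.6, 9.1]) → bbox [0,0,0] .. [8.3,2.6,9.1]
lo = A.lo+B.lo = [-17.7+0, -12+0, -10.7+0] = [-17.700,-12.000,-10.700]
hi = A.hi+B.hi = [11.7+8.3, 17.4+2.6, 9.2+9.1] = [20.000,20.000,18.300]
diag = √(37.7²+32²+29²) = √3286.29 = 57.326


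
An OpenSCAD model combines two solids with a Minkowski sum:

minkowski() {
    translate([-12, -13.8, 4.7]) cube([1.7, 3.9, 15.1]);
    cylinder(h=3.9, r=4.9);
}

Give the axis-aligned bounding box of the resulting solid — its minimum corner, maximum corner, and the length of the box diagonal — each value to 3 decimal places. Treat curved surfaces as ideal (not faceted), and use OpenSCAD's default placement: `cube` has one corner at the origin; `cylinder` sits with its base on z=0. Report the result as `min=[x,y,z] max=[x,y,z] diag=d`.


A = translate([-12, -13.8, 4.7]) cube([1.7, 3.9, 15.1]) → bbox [-12,-13.8,4.7] .. [-10.3,-9.9,19.8]
B = cylinder(h=3.9, r=4.9) → bbox [-4.9,-4.9,0] .. [4.9,4.9,3.9]
lo = A.lo+B.lo = [-12-4.9, -13.8-4.9, 4.7+0] = [-16.900,-18.700,4.700]
hi = A.hi+B.hi = [-10.3+4.9, -9.9+4.9, 19.8+3.9] = [-5.400,-5.000,23.700]
diag = √(11.5²+13.7²+19²) = √680.94 = 26.095

min=[-16.900,-18.700,4.700] max=[-5.400,-5.000,23.700] diag=26.095


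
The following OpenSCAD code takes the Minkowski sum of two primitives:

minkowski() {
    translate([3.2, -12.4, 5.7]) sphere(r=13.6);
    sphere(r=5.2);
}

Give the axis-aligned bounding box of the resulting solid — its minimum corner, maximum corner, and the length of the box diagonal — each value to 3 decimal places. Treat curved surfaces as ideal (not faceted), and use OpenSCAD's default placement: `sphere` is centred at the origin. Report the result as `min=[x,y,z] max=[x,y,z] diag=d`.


A = translate([3.2, -12.4, 5.7]) sphere(r=13.6) → bbox [-10.4,-26,-7.9] .. [16.8,1.2,19.3]
B = sphere(r=5.2) → bbox [-5.2,-5.2,-5.2] .. [5.2,5.2,5.2]
lo = A.lo+B.lo = [-10.4-5.2, -26-5.2, -7.9-5.2] = [-15.600,-31.200,-13.100]
hi = A.hi+B.hi = [16.8+5.2, 1.2+5.2, 19.3+5.2] = [22.000,6.400,24.500]
diag = √(37.6²+37.6²+37.6²) = √4241.28 = 65.125

min=[-15.600,-31.200,-13.100] max=[22.000,6.400,24.500] diag=65.125


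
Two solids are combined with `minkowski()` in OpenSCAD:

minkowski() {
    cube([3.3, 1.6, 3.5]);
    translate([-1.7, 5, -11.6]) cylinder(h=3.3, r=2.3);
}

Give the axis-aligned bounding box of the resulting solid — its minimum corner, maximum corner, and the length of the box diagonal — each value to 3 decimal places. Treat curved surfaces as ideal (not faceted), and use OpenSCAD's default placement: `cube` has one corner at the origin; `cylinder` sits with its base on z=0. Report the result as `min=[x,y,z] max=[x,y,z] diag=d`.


A = translate([-1.7, 5, -11.6]) cylinder(h=3.3, r=2.3) → bbox [-4,2.7,-11.6] .. [0.6,7.3,-8.3]
B = cube([3.3, 1.6, 3.5]) → bbox [0,0,0] .. [3.3,1.6,3.5]
lo = A.lo+B.lo = [-4+0, 2.7+0, -11.6+0] = [-4.000,2.700,-11.600]
hi = A.hi+B.hi = [0.6+3.3, 7.3+1.6, -8.3+3.5] = [3.900,8.900,-4.800]
diag = √(7.9²+6.2²+6.8²) = √147.09 = 12.128

min=[-4.000,2.700,-11.600] max=[3.900,8.900,-4.800] diag=12.128


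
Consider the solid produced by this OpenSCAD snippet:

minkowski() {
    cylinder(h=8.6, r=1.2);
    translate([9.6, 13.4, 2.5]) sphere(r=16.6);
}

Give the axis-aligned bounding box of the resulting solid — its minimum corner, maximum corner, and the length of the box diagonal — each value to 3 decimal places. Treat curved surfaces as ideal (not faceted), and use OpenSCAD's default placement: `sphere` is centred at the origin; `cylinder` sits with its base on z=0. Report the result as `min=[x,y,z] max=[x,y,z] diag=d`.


A = translate([9.6, 13.4, 2.5]) sphere(r=16.6) → bbox [-7,-3.2,-14.1] .. [26.2,30,19.1]
B = cylinder(h=8.6, r=1.2) → bbox [-1.2,-1.2,0] .. [1.2,1.2,8.6]
lo = A.lo+B.lo = [-7-1.2, -3.2-1.2, -14.1+0] = [-8.200,-4.400,-14.100]
hi = A.hi+B.hi = [26.2+1.2, 30+1.2, 19.1+8.6] = [27.400,31.200,27.700]
diag = √(35.6²+35.6²+41.8²) = √4281.96 = 65.437

min=[-8.200,-4.400,-14.100] max=[27.400,31.200,27.700] diag=65.437


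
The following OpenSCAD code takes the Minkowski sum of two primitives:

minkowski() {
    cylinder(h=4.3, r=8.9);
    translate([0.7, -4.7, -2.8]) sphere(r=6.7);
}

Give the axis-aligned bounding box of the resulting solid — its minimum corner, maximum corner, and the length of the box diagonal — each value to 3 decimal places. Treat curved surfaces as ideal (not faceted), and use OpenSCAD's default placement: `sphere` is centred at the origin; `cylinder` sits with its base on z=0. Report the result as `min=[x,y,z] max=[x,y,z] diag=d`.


min=[-14.900,-20.300,-9.500] max=[16.300,10.900,8.200] diag=47.541

A = translate([0.7, -4.7, -2.8]) sphere(r=6.7) → bbox [-6,-11.4,-9.5] .. [7.4,2,3.9]
B = cylinder(h=4.3, r=8.9) → bbox [-8.9,-8.9,0] .. [8.9,8.9,4.3]
lo = A.lo+B.lo = [-6-8.9, -11.4-8.9, -9.5+0] = [-14.900,-20.300,-9.500]
hi = A.hi+B.hi = [7.4+8.9, 2+8.9, 3.9+4.3] = [16.300,10.900,8.200]
diag = √(31.2²+31.2²+17.7²) = √2260.17 = 47.541


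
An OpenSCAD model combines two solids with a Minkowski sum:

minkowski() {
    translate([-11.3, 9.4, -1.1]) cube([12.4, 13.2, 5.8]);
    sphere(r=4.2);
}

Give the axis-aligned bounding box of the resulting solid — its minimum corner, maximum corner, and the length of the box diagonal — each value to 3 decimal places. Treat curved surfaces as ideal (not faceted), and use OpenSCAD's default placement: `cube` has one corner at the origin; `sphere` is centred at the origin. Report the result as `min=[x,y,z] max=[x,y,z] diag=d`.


min=[-15.500,5.200,-5.300] max=[5.300,26.800,8.900] diag=33.179

A = translate([-11.3, 9.4, -1.1]) cube([12.4, 13.2, 5.8]) → bbox [-11.3,9.4,-1.1] .. [1.1,22.6,4.7]
B = sphere(r=4.2) → bbox [-4.2,-4.2,-4.2] .. [4.2,4.2,4.2]
lo = A.lo+B.lo = [-11.3-4.2, 9.4-4.2, -1.1-4.2] = [-15.500,5.200,-5.300]
hi = A.hi+B.hi = [1.1+4.2, 22.6+4.2, 4.7+4.2] = [5.300,26.800,8.900]
diag = √(20.8²+21.6²+14.2²) = √1100.84 = 33.179


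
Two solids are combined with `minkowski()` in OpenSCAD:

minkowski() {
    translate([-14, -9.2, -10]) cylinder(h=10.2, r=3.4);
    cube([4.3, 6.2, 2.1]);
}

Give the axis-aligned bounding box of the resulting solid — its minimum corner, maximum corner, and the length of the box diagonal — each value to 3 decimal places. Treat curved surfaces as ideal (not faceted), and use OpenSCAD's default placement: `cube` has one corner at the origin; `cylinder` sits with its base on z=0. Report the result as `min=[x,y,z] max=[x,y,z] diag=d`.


min=[-17.400,-12.600,-10.000] max=[-6.300,0.400,2.300] diag=21.059

A = translate([-14, -9.2, -10]) cylinder(h=10.2, r=3.4) → bbox [-17.4,-12.6,-10] .. [-10.6,-5.8,0.2]
B = cube([4.3, 6.2, 2.1]) → bbox [0,0,0] .. [4.3,6.2,2.1]
lo = A.lo+B.lo = [-17.4+0, -12.6+0, -10+0] = [-17.400,-12.600,-10.000]
hi = A.hi+B.hi = [-10.6+4.3, -5.8+6.2, 0.2+2.1] = [-6.300,0.400,2.300]
diag = √(11.1²+13²+12.3²) = √443.5 = 21.059


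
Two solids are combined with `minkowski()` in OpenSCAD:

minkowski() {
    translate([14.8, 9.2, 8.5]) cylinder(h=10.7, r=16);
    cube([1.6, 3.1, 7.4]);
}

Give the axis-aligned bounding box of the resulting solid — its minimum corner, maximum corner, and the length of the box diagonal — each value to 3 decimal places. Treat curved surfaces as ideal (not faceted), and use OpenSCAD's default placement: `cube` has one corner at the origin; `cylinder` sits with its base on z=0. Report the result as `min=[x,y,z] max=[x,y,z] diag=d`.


A = translate([14.8, 9.2, 8.5]) cylinder(h=10.7, r=16) → bbox [-1.2,-6.8,8.5] .. [30.8,25.2,19.2]
B = cube([1.6, 3.1, 7.4]) → bbox [0,0,0] .. [1.6,3.1,7.4]
lo = A.lo+B.lo = [-1.2+0, -6.8+0, 8.5+0] = [-1.200,-6.800,8.500]
hi = A.hi+B.hi = [30.8+1.6, 25.2+3.1, 19.2+7.4] = [32.400,28.300,26.600]
diag = √(33.6²+35.1²+18.1²) = √2688.58 = 51.852

min=[-1.200,-6.800,8.500] max=[32.400,28.300,26.600] diag=51.852


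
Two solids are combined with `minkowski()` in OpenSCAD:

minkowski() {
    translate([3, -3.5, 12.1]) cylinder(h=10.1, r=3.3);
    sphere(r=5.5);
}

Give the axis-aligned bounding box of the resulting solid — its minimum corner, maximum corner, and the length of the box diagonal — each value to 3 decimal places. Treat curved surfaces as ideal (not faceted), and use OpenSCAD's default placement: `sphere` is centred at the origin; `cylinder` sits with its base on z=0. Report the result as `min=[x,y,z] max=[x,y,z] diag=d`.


min=[-5.800,-12.300,6.600] max=[11.800,5.300,27.700] diag=32.630

A = translate([3, -3.5, 12.1]) cylinder(h=10.1, r=3.3) → bbox [-0.3,-6.8,12.1] .. [6.3,-0.2,22.2]
B = sphere(r=5.5) → bbox [-5.5,-5.5,-5.5] .. [5.5,5.5,5.5]
lo = A.lo+B.lo = [-0.3-5.5, -6.8-5.5, 12.1-5.5] = [-5.800,-12.300,6.600]
hi = A.hi+B.hi = [6.3+5.5, -0.2+5.5, 22.2+5.5] = [11.800,5.300,27.700]
diag = √(17.6²+17.6²+21.1²) = √1064.73 = 32.630


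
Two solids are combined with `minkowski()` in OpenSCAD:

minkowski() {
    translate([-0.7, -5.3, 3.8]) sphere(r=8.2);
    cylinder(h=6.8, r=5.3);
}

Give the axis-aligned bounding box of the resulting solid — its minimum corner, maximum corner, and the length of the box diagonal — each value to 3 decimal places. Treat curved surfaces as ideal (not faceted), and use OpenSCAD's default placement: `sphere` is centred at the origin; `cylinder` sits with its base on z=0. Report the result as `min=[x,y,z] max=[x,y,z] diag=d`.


A = translate([-0.7, -5.3, 3.8]) sphere(r=8.2) → bbox [-8.9,-13.5,-4.4] .. [7.5,2.9,12]
B = cylinder(h=6.8, r=5.3) → bbox [-5.3,-5.3,0] .. [5.3,5.3,6.8]
lo = A.lo+B.lo = [-8.9-5.3, -13.5-5.3, -4.4+0] = [-14.200,-18.800,-4.400]
hi = A.hi+B.hi = [7.5+5.3, 2.9+5.3, 12+6.8] = [12.800,8.200,18.800]
diag = √(27²+27²+23.2²) = √1996.24 = 44.679

min=[-14.200,-18.800,-4.400] max=[12.800,8.200,18.800] diag=44.679


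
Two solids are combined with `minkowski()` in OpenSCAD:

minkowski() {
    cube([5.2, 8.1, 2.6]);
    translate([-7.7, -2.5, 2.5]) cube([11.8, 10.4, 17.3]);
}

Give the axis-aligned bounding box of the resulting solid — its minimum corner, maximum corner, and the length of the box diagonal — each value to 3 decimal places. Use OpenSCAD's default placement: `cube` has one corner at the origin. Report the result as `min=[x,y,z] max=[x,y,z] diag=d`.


min=[-7.700,-2.500,2.500] max=[9.300,16.000,22.400] diag=32.051

A = translate([-7.7, -2.5, 2.5]) cube([11.8, 10.4, 17.3]) → bbox [-7.7,-2.5,2.5] .. [4.1,7.9,19.8]
B = cube([5.2, 8.1, 2.6]) → bbox [0,0,0] .. [5.2,8.1,2.6]
lo = A.lo+B.lo = [-7.7+0, -2.5+0, 2.5+0] = [-7.700,-2.500,2.500]
hi = A.hi+B.hi = [4.1+5.2, 7.9+8.1, 19.8+2.6] = [9.300,16.000,22.400]
diag = √(17²+18.5²+19.9²) = √1027.26 = 32.051


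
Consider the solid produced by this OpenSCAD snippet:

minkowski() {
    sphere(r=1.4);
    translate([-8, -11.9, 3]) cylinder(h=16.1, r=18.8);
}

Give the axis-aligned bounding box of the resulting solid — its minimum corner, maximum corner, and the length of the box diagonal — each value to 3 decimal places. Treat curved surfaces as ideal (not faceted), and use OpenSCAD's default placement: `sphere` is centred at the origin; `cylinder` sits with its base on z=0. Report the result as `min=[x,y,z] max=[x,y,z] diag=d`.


A = translate([-8, -11.9, 3]) cylinder(h=16.1, r=18.8) → bbox [-26.8,-30.7,3] .. [10.8,6.9,19.1]
B = sphere(r=1.4) → bbox [-1.4,-1.4,-1.4] .. [1.4,1.4,1.4]
lo = A.lo+B.lo = [-26.8-1.4, -30.7-1.4, 3-1.4] = [-28.200,-32.100,1.600]
hi = A.hi+B.hi = [10.8+1.4, 6.9+1.4, 19.1+1.4] = [12.200,8.300,20.500]
diag = √(40.4²+40.4²+18.9²) = √3621.53 = 60.179

min=[-28.200,-32.100,1.600] max=[12.200,8.300,20.500] diag=60.179


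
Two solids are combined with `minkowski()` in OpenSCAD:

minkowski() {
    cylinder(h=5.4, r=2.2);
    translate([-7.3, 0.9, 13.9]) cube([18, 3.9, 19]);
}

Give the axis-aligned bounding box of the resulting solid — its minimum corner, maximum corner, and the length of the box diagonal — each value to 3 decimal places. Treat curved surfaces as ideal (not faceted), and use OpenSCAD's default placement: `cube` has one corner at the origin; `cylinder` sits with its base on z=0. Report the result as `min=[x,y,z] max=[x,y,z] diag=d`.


A = translate([-7.3, 0.9, 13.9]) cube([18, 3.9, 19]) → bbox [-7.3,0.9,13.9] .. [10.7,4.8,32.9]
B = cylinder(h=5.4, r=2.2) → bbox [-2.2,-2.2,0] .. [2.2,2.2,5.4]
lo = A.lo+B.lo = [-7.3-2.2, 0.9-2.2, 13.9+0] = [-9.500,-1.300,13.900]
hi = A.hi+B.hi = [10.7+2.2, 4.8+2.2, 32.9+5.4] = [12.900,7.000,38.300]
diag = √(22.4²+8.3²+24.4²) = √1166.01 = 34.147

min=[-9.500,-1.300,13.900] max=[12.900,7.000,38.300] diag=34.147


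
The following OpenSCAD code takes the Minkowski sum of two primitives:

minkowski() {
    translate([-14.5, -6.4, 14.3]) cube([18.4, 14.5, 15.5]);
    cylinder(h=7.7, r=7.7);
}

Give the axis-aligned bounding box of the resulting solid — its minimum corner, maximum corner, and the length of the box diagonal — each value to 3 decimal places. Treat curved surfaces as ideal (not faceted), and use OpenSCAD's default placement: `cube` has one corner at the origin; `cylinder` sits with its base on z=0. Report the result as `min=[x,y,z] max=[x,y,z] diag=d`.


min=[-22.200,-14.100,14.300] max=[11.600,15.800,37.500] diag=50.741

A = translate([-14.5, -6.4, 14.3]) cube([18.4, 14.5, 15.5]) → bbox [-14.5,-6.4,14.3] .. [3.9,8.1,29.8]
B = cylinder(h=7.7, r=7.7) → bbox [-7.7,-7.7,0] .. [7.7,7.7,7.7]
lo = A.lo+B.lo = [-14.5-7.7, -6.4-7.7, 14.3+0] = [-22.200,-14.100,14.300]
hi = A.hi+B.hi = [3.9+7.7, 8.1+7.7, 29.8+7.7] = [11.600,15.800,37.500]
diag = √(33.8²+29.9²+23.2²) = √2574.69 = 50.741


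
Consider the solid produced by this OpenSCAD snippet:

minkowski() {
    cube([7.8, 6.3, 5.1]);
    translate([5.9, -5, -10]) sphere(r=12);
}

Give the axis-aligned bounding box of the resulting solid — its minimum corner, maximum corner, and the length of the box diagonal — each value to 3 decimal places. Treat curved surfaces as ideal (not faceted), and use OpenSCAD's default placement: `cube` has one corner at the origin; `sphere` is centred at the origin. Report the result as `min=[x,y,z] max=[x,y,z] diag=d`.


min=[-6.100,-17.000,-22.000] max=[25.700,13.300,7.100] diag=52.689

A = translate([5.9, -5, -10]) sphere(r=12) → bbox [-6.1,-17,-22] .. [17.9,7,2]
B = cube([7.8, 6.3, 5.1]) → bbox [0,0,0] .. [7.8,6.3,5.1]
lo = A.lo+B.lo = [-6.1+0, -17+0, -22+0] = [-6.100,-17.000,-22.000]
hi = A.hi+B.hi = [17.9+7.8, 7+6.3, 2+5.1] = [25.700,13.300,7.100]
diag = √(31.8²+30.3²+29.1²) = √2776.14 = 52.689


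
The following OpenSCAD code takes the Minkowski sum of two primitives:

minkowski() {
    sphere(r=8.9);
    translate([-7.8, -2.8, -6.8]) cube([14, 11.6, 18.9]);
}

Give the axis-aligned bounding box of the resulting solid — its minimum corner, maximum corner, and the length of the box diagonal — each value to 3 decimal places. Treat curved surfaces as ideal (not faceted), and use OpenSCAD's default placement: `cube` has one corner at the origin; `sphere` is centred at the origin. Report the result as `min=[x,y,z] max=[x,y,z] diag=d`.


A = translate([-7.8, -2.8, -6.8]) cube([14, 11.6, 18.9]) → bbox [-7.8,-2.8,-6.8] .. [6.2,8.8,12.1]
B = sphere(r=8.9) → bbox [-8.9,-8.9,-8.9] .. [8.9,8.9,8.9]
lo = A.lo+B.lo = [-7.8-8.9, -2.8-8.9, -6.8-8.9] = [-16.700,-11.700,-15.700]
hi = A.hi+B.hi = [6.2+8.9, 8.8+8.9, 12.1+8.9] = [15.100,17.700,21.000]
diag = √(31.8²+29.4²+36.7²) = √3222.49 = 56.767

min=[-16.700,-11.700,-15.700] max=[15.100,17.700,21.000] diag=56.767


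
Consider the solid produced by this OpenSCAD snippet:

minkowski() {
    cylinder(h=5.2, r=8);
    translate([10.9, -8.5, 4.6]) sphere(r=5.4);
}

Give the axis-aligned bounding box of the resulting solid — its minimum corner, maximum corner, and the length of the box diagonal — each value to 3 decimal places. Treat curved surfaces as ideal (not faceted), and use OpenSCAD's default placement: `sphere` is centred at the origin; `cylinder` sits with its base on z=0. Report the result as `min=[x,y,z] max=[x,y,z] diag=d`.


A = translate([10.9, -8.5, 4.6]) sphere(r=5.4) → bbox [5.5,-13.9,-0.8] .. [16.3,-3.1,10]
B = cylinder(h=5.2, r=8) → bbox [-8,-8,0] .. [8,8,5.2]
lo = A.lo+B.lo = [5.5-8, -13.9-8, -0.8+0] = [-2.500,-21.900,-0.800]
hi = A.hi+B.hi = [16.3+8, -3.1+8, 10+5.2] = [24.300,4.900,15.200]
diag = √(26.8²+26.8²+16²) = √1692.48 = 41.140

min=[-2.500,-21.900,-0.800] max=[24.300,4.900,15.200] diag=41.140


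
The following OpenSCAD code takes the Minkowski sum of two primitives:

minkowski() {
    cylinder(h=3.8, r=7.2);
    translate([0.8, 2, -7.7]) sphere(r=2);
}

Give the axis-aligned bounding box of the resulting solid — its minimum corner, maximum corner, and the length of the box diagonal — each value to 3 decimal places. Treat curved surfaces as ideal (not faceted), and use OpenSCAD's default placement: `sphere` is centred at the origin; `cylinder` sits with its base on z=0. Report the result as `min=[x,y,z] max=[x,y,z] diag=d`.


A = translate([0.8, 2, -7.7]) sphere(r=2) → bbox [-1.2,0,-9.7] .. [2.8,4,-5.7]
B = cylinder(h=3.8, r=7.2) → bbox [-7.2,-7.2,0] .. [7.2,7.2,3.8]
lo = A.lo+B.lo = [-1.2-7.2, 0-7.2, -9.7+0] = [-8.400,-7.200,-9.700]
hi = A.hi+B.hi = [2.8+7.2, 4+7.2, -5.7+3.8] = [10.000,11.200,-1.900]
diag = √(18.4²+18.4²+7.8²) = √737.96 = 27.165

min=[-8.400,-7.200,-9.700] max=[10.000,11.200,-1.900] diag=27.165


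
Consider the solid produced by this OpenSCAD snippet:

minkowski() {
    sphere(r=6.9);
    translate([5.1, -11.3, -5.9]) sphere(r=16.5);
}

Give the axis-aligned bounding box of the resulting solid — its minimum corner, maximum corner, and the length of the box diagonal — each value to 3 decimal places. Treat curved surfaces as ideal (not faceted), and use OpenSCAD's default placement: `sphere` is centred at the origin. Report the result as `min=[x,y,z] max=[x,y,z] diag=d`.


A = translate([5.1, -11.3, -5.9]) sphere(r=16.5) → bbox [-11.4,-27.8,-22.4] .. [21.6,5.2,10.6]
B = sphere(r=6.9) → bbox [-6.9,-6.9,-6.9] .. [6.9,6.9,6.9]
lo = A.lo+B.lo = [-11.4-6.9, -27.8-6.9, -22.4-6.9] = [-18.300,-34.700,-29.300]
hi = A.hi+B.hi = [21.6+6.9, 5.2+6.9, 10.6+6.9] = [28.500,12.100,17.500]
diag = √(46.8²+46.8²+46.8²) = √6570.72 = 81.060

min=[-18.300,-34.700,-29.300] max=[28.500,12.100,17.500] diag=81.060


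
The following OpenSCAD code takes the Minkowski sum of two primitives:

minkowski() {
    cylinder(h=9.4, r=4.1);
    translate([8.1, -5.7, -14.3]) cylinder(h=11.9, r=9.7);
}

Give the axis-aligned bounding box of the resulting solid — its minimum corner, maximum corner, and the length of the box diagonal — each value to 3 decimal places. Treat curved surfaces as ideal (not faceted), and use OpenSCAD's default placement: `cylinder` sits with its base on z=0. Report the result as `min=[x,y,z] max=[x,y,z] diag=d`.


min=[-5.700,-19.500,-14.300] max=[21.900,8.100,7.000] diag=44.466

A = translate([8.1, -5.7, -14.3]) cylinder(h=11.9, r=9.7) → bbox [-1.6,-15.4,-14.3] .. [17.8,4,-2.4]
B = cylinder(h=9.4, r=4.1) → bbox [-4.1,-4.1,0] .. [4.1,4.1,9.4]
lo = A.lo+B.lo = [-1.6-4.1, -15.4-4.1, -14.3+0] = [-5.700,-19.500,-14.300]
hi = A.hi+B.hi = [17.8+4.1, 4+4.1, -2.4+9.4] = [21.900,8.100,7.000]
diag = √(27.6²+27.6²+21.3²) = √1977.21 = 44.466


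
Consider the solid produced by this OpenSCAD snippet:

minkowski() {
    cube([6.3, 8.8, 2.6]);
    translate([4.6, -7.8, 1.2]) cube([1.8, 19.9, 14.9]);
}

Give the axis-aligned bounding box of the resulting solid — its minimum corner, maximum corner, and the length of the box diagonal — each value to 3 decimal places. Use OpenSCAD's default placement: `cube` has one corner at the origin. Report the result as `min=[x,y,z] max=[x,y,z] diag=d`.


min=[4.600,-7.800,1.200] max=[12.700,20.900,18.700] diag=34.577

A = translate([4.6, -7.8, 1.2]) cube([1.8, 19.9, 14.9]) → bbox [4.6,-7.8,1.2] .. [6.4,12.1,16.1]
B = cube([6.3, 8.8, 2.6]) → bbox [0,0,0] .. [6.3,8.8,2.6]
lo = A.lo+B.lo = [4.6+0, -7.8+0, 1.2+0] = [4.600,-7.800,1.200]
hi = A.hi+B.hi = [6.4+6.3, 12.1+8.8, 16.1+2.6] = [12.700,20.900,18.700]
diag = √(8.1²+28.7²+17.5²) = √1195.55 = 34.577


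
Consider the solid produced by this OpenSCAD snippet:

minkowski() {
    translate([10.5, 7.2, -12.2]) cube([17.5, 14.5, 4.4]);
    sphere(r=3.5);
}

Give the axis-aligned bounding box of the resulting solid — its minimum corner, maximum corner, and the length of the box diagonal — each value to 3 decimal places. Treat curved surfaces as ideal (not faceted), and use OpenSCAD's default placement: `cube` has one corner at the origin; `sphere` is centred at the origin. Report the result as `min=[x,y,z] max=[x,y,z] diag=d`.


A = translate([10.5, 7.2, -12.2]) cube([17.5, 14.5, 4.4]) → bbox [10.5,7.2,-12.2] .. [28,21.7,-7.8]
B = sphere(r=3.5) → bbox [-3.5,-3.5,-3.5] .. [3.5,3.5,3.5]
lo = A.lo+B.lo = [10.5-3.5, 7.2-3.5, -12.2-3.5] = [7.000,3.700,-15.700]
hi = A.hi+B.hi = [28+3.5, 21.7+3.5, -7.8+3.5] = [31.500,25.200,-4.300]
diag = √(24.5²+21.5²+11.4²) = √1192.46 = 34.532

min=[7.000,3.700,-15.700] max=[31.500,25.200,-4.300] diag=34.532


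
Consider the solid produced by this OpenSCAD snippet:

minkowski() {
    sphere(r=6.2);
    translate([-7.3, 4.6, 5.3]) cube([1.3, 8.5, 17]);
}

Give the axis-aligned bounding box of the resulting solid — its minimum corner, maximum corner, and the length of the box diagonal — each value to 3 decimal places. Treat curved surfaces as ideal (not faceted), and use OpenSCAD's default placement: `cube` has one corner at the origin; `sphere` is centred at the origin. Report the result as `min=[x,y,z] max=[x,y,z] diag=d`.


min=[-13.500,-1.600,-0.900] max=[0.200,19.300,28.500] diag=38.586

A = translate([-7.3, 4.6, 5.3]) cube([1.3, 8.5, 17]) → bbox [-7.3,4.6,5.3] .. [-6,13.1,22.3]
B = sphere(r=6.2) → bbox [-6.2,-6.2,-6.2] .. [6.2,6.2,6.2]
lo = A.lo+B.lo = [-7.3-6.2, 4.6-6.2, 5.3-6.2] = [-13.500,-1.600,-0.900]
hi = A.hi+B.hi = [-6+6.2, 13.1+6.2, 22.3+6.2] = [0.200,19.300,28.500]
diag = √(13.7²+20.9²+29.4²) = √1488.86 = 38.586


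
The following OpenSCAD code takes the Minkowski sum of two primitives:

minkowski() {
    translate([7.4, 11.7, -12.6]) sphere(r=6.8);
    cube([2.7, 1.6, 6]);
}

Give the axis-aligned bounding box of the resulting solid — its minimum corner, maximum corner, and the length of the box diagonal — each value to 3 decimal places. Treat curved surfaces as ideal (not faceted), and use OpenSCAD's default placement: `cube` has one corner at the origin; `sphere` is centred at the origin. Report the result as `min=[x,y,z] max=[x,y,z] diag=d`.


min=[0.600,4.900,-19.400] max=[16.900,20.100,0.200] diag=29.680

A = translate([7.4, 11.7, -12.6]) sphere(r=6.8) → bbox [0.6,4.9,-19.4] .. [14.2,18.5,-5.8]
B = cube([2.7, 1.6, 6]) → bbox [0,0,0] .. [2.7,1.6,6]
lo = A.lo+B.lo = [0.6+0, 4.9+0, -19.4+0] = [0.600,4.900,-19.400]
hi = A.hi+B.hi = [14.2+2.7, 18.5+1.6, -5.8+6] = [16.900,20.100,0.200]
diag = √(16.3²+15.2²+19.6²) = √880.89 = 29.680


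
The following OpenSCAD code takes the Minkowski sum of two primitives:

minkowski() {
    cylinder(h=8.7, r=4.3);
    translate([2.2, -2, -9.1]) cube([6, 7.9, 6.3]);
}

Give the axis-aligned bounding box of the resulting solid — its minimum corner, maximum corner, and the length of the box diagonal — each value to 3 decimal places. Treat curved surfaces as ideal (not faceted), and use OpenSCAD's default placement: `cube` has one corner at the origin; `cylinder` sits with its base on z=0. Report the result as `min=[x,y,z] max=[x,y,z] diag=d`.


A = translate([2.2, -2, -9.1]) cube([6, 7.9, 6.3]) → bbox [2.2,-2,-9.1] .. [8.2,5.9,-2.8]
B = cylinder(h=8.7, r=4.3) → bbox [-4.3,-4.3,0] .. [4.3,4.3,8.7]
lo = A.lo+B.lo = [2.2-4.3, -2-4.3, -9.1+0] = [-2.100,-6.300,-9.100]
hi = A.hi+B.hi = [8.2+4.3, 5.9+4.3, -2.8+8.7] = [12.500,10.200,5.900]
diag = √(14.6²+16.5²+15²) = √710.41 = 26.654

min=[-2.100,-6.300,-9.100] max=[12.500,10.200,5.900] diag=26.654


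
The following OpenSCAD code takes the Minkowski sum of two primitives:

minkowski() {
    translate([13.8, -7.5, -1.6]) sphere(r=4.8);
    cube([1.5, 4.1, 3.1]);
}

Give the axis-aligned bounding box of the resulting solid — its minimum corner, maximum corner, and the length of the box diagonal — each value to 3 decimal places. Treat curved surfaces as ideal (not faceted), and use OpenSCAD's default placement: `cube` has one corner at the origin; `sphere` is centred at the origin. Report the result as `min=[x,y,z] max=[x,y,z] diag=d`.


A = translate([13.8, -7.5, -1.6]) sphere(r=4.8) → bbox [9,-12.3,-6.4] .. [18.6,-2.7,3.2]
B = cube([1.5, 4.1, 3.1]) → bbox [0,0,0] .. [1.5,4.1,3.1]
lo = A.lo+B.lo = [9+0, -12.3+0, -6.4+0] = [9.000,-12.300,-6.400]
hi = A.hi+B.hi = [18.6+1.5, -2.7+4.1, 3.2+3.1] = [20.100,1.400,6.300]
diag = √(11.1²+13.7²+12.7²) = √472.19 = 21.730

min=[9.000,-12.300,-6.400] max=[20.100,1.400,6.300] diag=21.730


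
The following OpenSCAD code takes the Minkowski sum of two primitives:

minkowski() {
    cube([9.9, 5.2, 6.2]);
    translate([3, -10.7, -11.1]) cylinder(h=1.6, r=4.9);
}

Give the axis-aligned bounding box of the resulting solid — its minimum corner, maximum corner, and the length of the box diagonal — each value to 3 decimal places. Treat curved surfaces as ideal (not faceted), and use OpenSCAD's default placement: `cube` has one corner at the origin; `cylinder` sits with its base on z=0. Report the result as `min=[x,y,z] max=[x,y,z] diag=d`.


A = translate([3, -10.7, -11.1]) cylinder(h=1.6, r=4.9) → bbox [-1.9,-15.6,-11.1] .. [7.9,-5.8,-9.5]
B = cube([9.9, 5.2, 6.2]) → bbox [0,0,0] .. [9.9,5.2,6.2]
lo = A.lo+B.lo = [-1.9+0, -15.6+0, -11.1+0] = [-1.900,-15.600,-11.100]
hi = A.hi+B.hi = [7.9+9.9, -5.8+5.2, -9.5+6.2] = [17.800,-0.600,-3.300]
diag = √(19.7²+15²+7.8²) = √673.93 = 25.960

min=[-1.900,-15.600,-11.100] max=[17.800,-0.600,-3.300] diag=25.960


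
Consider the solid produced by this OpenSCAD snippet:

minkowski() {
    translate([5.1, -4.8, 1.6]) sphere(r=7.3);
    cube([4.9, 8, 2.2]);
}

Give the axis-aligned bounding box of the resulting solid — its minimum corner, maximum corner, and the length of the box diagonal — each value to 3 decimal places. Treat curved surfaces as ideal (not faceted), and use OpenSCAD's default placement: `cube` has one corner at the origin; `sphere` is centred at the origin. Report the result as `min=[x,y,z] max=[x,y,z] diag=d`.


A = translate([5.1, -4.8, 1.6]) sphere(r=7.3) → bbox [-2.2,-12.1,-5.7] .. [12.4,2.5,8.9]
B = cube([4.9, 8, 2.2]) → bbox [0,0,0] .. [4.9,8,2.2]
lo = A.lo+B.lo = [-2.2+0, -12.1+0, -5.7+0] = [-2.200,-12.100,-5.700]
hi = A.hi+B.hi = [12.4+4.9, 2.5+8, 8.9+2.2] = [17.300,10.500,11.100]
diag = √(19.5²+22.6²+16.8²) = √1173.25 = 34.253

min=[-2.200,-12.100,-5.700] max=[17.300,10.500,11.100] diag=34.253


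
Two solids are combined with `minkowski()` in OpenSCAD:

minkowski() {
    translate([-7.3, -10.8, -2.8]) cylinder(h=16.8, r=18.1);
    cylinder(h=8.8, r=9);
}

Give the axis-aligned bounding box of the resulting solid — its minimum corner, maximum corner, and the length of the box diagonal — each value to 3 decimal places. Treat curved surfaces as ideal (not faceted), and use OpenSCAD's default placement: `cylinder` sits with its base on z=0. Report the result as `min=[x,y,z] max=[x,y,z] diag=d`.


A = translate([-7.3, -10.8, -2.8]) cylinder(h=16.8, r=18.1) → bbox [-25.4,-28.9,-2.8] .. [10.8,7.3,14]
B = cylinder(h=8.8, r=9) → bbox [-9,-9,0] .. [9,9,8.8]
lo = A.lo+B.lo = [-25.4-9, -28.9-9, -2.8+0] = [-34.400,-37.900,-2.800]
hi = A.hi+B.hi = [10.8+9, 7.3+9, 14+8.8] = [19.800,16.300,22.800]
diag = √(54.2²+54.2²+25.6²) = √6530.64 = 80.812

min=[-34.400,-37.900,-2.800] max=[19.800,16.300,22.800] diag=80.812


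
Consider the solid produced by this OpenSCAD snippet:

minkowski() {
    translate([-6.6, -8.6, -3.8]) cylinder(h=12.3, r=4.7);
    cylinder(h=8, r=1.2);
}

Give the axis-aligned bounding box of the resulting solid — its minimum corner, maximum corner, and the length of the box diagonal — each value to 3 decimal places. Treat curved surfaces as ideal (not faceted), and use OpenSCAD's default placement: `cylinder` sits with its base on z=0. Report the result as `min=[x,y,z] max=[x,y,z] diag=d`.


min=[-12.500,-14.500,-3.800] max=[-0.700,-2.700,16.500] diag=26.279

A = translate([-6.6, -8.6, -3.8]) cylinder(h=12.3, r=4.7) → bbox [-11.3,-13.3,-3.8] .. [-1.9,-3.9,8.5]
B = cylinder(h=8, r=1.2) → bbox [-1.2,-1.2,0] .. [1.2,1.2,8]
lo = A.lo+B.lo = [-11.3-1.2, -13.3-1.2, -3.8+0] = [-12.500,-14.500,-3.800]
hi = A.hi+B.hi = [-1.9+1.2, -3.9+1.2, 8.5+8] = [-0.700,-2.700,16.500]
diag = √(11.8²+11.8²+20.3²) = √690.57 = 26.279


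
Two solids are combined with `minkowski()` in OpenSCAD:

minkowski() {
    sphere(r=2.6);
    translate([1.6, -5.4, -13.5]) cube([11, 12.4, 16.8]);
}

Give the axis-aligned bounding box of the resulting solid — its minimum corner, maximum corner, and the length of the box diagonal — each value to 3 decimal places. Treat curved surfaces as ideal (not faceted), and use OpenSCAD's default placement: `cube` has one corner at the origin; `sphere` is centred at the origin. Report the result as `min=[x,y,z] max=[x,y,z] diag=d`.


A = translate([1.6, -5.4, -13.5]) cube([11, 12.4, 16.8]) → bbox [1.6,-5.4,-13.5] .. [12.6,7,3.3]
B = sphere(r=2.6) → bbox [-2.6,-2.6,-2.6] .. [2.6,2.6,2.6]
lo = A.lo+B.lo = [1.6-2.6, -5.4-2.6, -13.5-2.6] = [-1.000,-8.000,-16.100]
hi = A.hi+B.hi = [12.6+2.6, 7+2.6, 3.3+2.6] = [15.200,9.600,5.900]
diag = √(16.2²+17.6²+22²) = √1056.2 = 32.499

min=[-1.000,-8.000,-16.100] max=[15.200,9.600,5.900] diag=32.499


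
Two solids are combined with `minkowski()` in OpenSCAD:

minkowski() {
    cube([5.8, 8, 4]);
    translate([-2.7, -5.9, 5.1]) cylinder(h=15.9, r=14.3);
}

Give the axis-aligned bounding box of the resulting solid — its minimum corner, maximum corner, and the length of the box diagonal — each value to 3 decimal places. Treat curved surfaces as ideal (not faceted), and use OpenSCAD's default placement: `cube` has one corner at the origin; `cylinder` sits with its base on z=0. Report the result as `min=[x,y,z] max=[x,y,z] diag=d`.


min=[-17.000,-20.200,5.100] max=[17.400,16.400,25.000] diag=54.027

A = translate([-2.7, -5.9, 5.1]) cylinder(h=15.9, r=14.3) → bbox [-17,-20.2,5.1] .. [11.6,8.4,21]
B = cube([5.8, 8, 4]) → bbox [0,0,0] .. [5.8,8,4]
lo = A.lo+B.lo = [-17+0, -20.2+0, 5.1+0] = [-17.000,-20.200,5.100]
hi = A.hi+B.hi = [11.6+5.8, 8.4+8, 21+4] = [17.400,16.400,25.000]
diag = √(34.4²+36.6²+19.9²) = √2918.93 = 54.027
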